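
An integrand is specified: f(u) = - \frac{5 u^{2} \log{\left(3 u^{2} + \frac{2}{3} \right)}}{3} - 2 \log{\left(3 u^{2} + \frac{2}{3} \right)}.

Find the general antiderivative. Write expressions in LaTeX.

The integrand splits into summands that can be handled one at a time.
Check: d/du[- \frac{5 u^{3} \log{\left(3 u^{2} + \frac{2}{3} \right)}}{9} + \frac{10 u^{3}}{27} - 2 u \log{\left(3 u^{2} + \frac{2}{3} \right)} + \frac{304 u}{81} - \frac{304 \sqrt{2} \operatorname{atan}{\left(\frac{3 \sqrt{2} u}{2} \right)}}{243}] = - \frac{5 u^{2} \log{\left(3 u^{2} + \frac{2}{3} \right)}}{3} - 2 \log{\left(3 u^{2} + \frac{2}{3} \right)} = f(u).

F(u) = - \frac{5 u^{3} \log{\left(3 u^{2} + \frac{2}{3} \right)}}{9} + \frac{10 u^{3}}{27} - 2 u \log{\left(3 u^{2} + \frac{2}{3} \right)} + \frac{304 u}{81} - \frac{304 \sqrt{2} \operatorname{atan}{\left(\frac{3 \sqrt{2} u}{2} \right)}}{243} + C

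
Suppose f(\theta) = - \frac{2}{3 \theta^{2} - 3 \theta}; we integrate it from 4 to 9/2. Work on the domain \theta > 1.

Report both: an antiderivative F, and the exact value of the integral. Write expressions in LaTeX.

Factor the denominator (3 \theta \left(\theta - 1\right)) and decompose: f = - \frac{2}{3 \left(\theta - 1\right)} + \frac{2}{3 \theta}; each piece integrates to a log, atan, or power term.
F(\theta) = \frac{2 \log{\left(\theta \right)}}{3} - \frac{2 \log{\left(\theta - 1 \right)}}{3} is an antiderivative of f.
Check: d/d\theta[\frac{2 \log{\left(\theta \right)}}{3} - \frac{2 \log{\left(\theta - 1 \right)}}{3}] = - \frac{2}{3 \theta^{2} - 3 \theta} = f(\theta).
F(9/2) = - \frac{2 \log{\left(\frac{7}{2} \right)}}{3} + \frac{2 \log{\left(\frac{9}{2} \right)}}{3}; F(4) = - \frac{2 \log{\left(3 \right)}}{3} + \frac{2 \log{\left(4 \right)}}{3}.
Integral = F(9/2) - F(4) = - \frac{2 \log{\left(4 \right)}}{3} - \frac{2 \log{\left(\frac{7}{2} \right)}}{3} + \frac{2 \log{\left(3 \right)}}{3} + \frac{2 \log{\left(\frac{9}{2} \right)}}{3}.

Antiderivative: F(\theta) = \frac{2 \log{\left(\theta \right)}}{3} - \frac{2 \log{\left(\theta - 1 \right)}}{3}; value = - \frac{2 \log{\left(4 \right)}}{3} - \frac{2 \log{\left(\frac{7}{2} \right)}}{3} + \frac{2 \log{\left(3 \right)}}{3} + \frac{2 \log{\left(\frac{9}{2} \right)}}{3}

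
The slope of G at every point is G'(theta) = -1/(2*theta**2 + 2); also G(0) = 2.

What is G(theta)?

Differentiate the proposed G(theta) back; it has to land on the given G'(theta).
A general antiderivative is -atan(theta)/2 + C.
The condition gives C = 2 - (0) = 2.
So G(theta) = 2 - atan(theta)/2.
Check: d/dtheta[2 - atan(theta)/2] = -1/(2*theta**2 + 2) = G'(theta).

G(theta) = 2 - atan(theta)/2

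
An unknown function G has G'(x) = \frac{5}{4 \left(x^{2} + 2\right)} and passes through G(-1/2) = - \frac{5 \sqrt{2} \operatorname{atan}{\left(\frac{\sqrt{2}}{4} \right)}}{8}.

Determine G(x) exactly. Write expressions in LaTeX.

Recover the given G'(x) by differentiating a candidate G(x); any mismatch rules it out.
A general antiderivative is \frac{5 \sqrt{2} \operatorname{atan}{\left(\frac{\sqrt{2} x}{2} \right)}}{8} + C.
The condition gives C = - \frac{5 \sqrt{2} \operatorname{atan}{\left(\frac{\sqrt{2}}{4} \right)}}{8} - (- \frac{5 \sqrt{2} \operatorname{atan}{\left(\frac{\sqrt{2}}{4} \right)}}{8}) = 0.
So G(x) = \frac{5 \sqrt{2} \operatorname{atan}{\left(\frac{\sqrt{2} x}{2} \right)}}{8}.
Check: d/dx[\frac{5 \sqrt{2} \operatorname{atan}{\left(\frac{\sqrt{2} x}{2} \right)}}{8}] = \frac{5}{4 x^{2} + 8}, which equals G'(x).

G(x) = \frac{5 \sqrt{2} \operatorname{atan}{\left(\frac{\sqrt{2} x}{2} \right)}}{8}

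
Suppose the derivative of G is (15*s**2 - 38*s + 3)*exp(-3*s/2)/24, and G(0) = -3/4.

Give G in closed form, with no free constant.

G(s) = -5*s**2*exp(-3*s/2)/12 + s*exp(-3*s/2)/2 - 1 + exp(-3*s/2)/4

G'(s) has the shape u'v + uv' for u = -5*s**2/12 + s/2 + 1/4 and v = exp(-3*s/2) — it is the derivative of the product u*v.
A general antiderivative is (-5*s**2/4 + 3*s/2 + 3/4)*exp(-3*s/2)/3 + C.
The condition gives C = -3/4 - (1/4) = -1.
So G(s) = -5*s**2*exp(-3*s/2)/12 + s*exp(-3*s/2)/2 - 1 + exp(-3*s/2)/4.
Check: d/ds[-5*s**2*exp(-3*s/2)/12 + s*exp(-3*s/2)/2 - 1 + exp(-3*s/2)/4] = (15*s**2 - 38*s + 3)*exp(-3*s/2)/24 = G'(s).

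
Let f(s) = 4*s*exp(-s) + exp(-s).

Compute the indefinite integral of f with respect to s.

f has the shape u'v + uv' for u = -4*s - 5 and v = exp(-s) — it is the derivative of the product u*v.
Check: d/ds[(-4*s - 5)*exp(-s)] = (4*s + 1)*exp(-s), which equals f(s).

F(s) = (-4*s - 5)*exp(-s) + C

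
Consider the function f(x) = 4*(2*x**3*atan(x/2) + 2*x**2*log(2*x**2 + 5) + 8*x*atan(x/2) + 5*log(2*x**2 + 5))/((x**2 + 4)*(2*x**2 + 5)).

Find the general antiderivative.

F(x) = 2*log(2*x**2 + 5)*atan(x/2) + C

Recognize the product-rule pattern: f = u'v + uv' with u = 2*atan(x/2), v = log(2*x**2 + 5), so integration by parts undoes it.
Check: d/dx[2*log(2*x**2 + 5)*atan(x/2)] = (8*x**3*atan(x/2) + 8*x**2*log(2*x**2 + 5) + 32*x*atan(x/2) + 20*log(2*x**2 + 5))/(2*x**4 + 13*x**2 + 20), which equals f(x).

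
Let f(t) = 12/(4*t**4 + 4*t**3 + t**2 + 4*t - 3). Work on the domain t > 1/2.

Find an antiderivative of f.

An antiderivative is F(t) = 6*log(t - 1/2)/5 - 6*log(t + 3/2)/13 - 24*log(t**2 + 1)/65 - 84*atan(t)/65.

Factor the denominator ((2*t - 1)*(2*t + 3)*(t**2 + 1)) and decompose: f = -12*(4*t + 7)/(65*(t**2 + 1)) - 12/(13*(2*t + 3)) + 12/(5*(2*t - 1)); each piece integrates to a log, atan, or power term.
Check: d/dt[6*log(t - 1/2)/5 - 6*log(t + 3/2)/13 - 24*log(t**2 + 1)/65 - 84*atan(t)/65] = 12/(4*t**4 + 4*t**3 + t**2 + 4*t - 3) = f(t).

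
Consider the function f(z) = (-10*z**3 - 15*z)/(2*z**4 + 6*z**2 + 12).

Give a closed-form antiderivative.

The substitution u = z**4/3 + z**2 + 2 works: f is exactly (dF/du)*(du/dz) for that inner function.
Check: d/dz[-5*log(z**4/3 + z**2 + 2)/4] = (-10*z**3 - 15*z)/(2*z**4 + 6*z**2 + 12) = f(z).

An antiderivative is F(z) = -5*log(z**4/3 + z**2 + 2)/4.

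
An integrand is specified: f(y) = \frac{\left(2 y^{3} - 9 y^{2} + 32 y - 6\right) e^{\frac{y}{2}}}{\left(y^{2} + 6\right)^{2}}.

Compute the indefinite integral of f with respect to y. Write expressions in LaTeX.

F(y) = \frac{4 y e^{\frac{y}{2}} - 10 e^{\frac{y}{2}}}{y^{2} + 6} + C

Since d/dy undoes antidifferentiation here, F'(y) = f(y) is required of F(y).
Check: d/dy[\frac{4 y e^{\frac{y}{2}} - 10 e^{\frac{y}{2}}}{y^{2} + 6}] = \frac{2 y^{3} e^{\frac{y}{2}} - 9 y^{2} e^{\frac{y}{2}} + 32 y e^{\frac{y}{2}} - 6 e^{\frac{y}{2}}}{y^{4} + 12 y^{2} + 36}, which equals f(y).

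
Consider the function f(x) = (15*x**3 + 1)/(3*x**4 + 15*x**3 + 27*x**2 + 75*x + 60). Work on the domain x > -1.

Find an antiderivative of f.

An antiderivative is F(x) = -7*log(x + 1)/27 + 137*log(x + 4)/27 + 5*log(x**2 + 5)/54 - 134*sqrt(5)*atan(sqrt(5)*x/5)/135.

Factor the denominator (3*(x + 1)*(x + 4)*(x**2 + 5)) and decompose: f = (5*x - 134)/(27*(x**2 + 5)) + 137/(27*(x + 4)) - 7/(27*(x + 1)); each piece integrates to a log, atan, or power term.
Check: d/dx[-7*log(x + 1)/27 + 137*log(x + 4)/27 + 5*log(x**2 + 5)/54 - 134*sqrt(5)*atan(sqrt(5)*x/5)/135] = (15*x**3 + 1)/(3*x**4 + 15*x**3 + 27*x**2 + 75*x + 60) = f(x).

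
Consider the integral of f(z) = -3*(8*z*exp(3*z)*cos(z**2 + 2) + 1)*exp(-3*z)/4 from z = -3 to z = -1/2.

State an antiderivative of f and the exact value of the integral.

Any candidate F(z) must reproduce f(z) exactly when differentiated.
F(z) = (-12*exp(3*z)*sin(z**2 + 2) + 1)*exp(-3*z)/4 is an antiderivative of f.
Check: d/dz[(-12*exp(3*z)*sin(z**2 + 2) + 1)*exp(-3*z)/4] = (-24*z*exp(3*z)*cos(z**2 + 2) - 3)*exp(-3*z)/4, which equals f(z).
F(-1/2) = -3*sin(9/4) + exp(3/2)/4; F(-3) = -3*sin(11) + exp(9)/4.
Integral = F(-1/2) - F(-3) = -exp(9)/4 + 3*sin(11) - 3*sin(9/4) + exp(3/2)/4.

Antiderivative: F(z) = (-12*exp(3*z)*sin(z**2 + 2) + 1)*exp(-3*z)/4; value = -exp(9)/4 + 3*sin(11) - 3*sin(9/4) + exp(3/2)/4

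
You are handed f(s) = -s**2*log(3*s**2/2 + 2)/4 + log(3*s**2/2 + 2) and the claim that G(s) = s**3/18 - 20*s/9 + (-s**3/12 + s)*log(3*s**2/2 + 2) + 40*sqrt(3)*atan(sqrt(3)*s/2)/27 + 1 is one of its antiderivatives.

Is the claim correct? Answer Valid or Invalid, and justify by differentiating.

d/ds[G] = -s**2*log(3*s**2/2 + 2)/4 + log(3*s**2/2 + 2)
This equals f(s) exactly, so the claim holds.

Valid - differentiating G returns exactly f.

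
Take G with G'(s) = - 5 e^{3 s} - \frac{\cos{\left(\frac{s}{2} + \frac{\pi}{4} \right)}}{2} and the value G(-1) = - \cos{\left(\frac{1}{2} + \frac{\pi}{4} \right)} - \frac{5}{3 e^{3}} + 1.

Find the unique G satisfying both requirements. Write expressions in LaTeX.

G(s) = - \frac{5 e^{3 s}}{3} - \sin{\left(\frac{s}{2} + \frac{\pi}{4} \right)} + 1

The integrand splits into summands that can be handled one at a time.
A general antiderivative is - \frac{5 e^{3 s}}{3} - \sin{\left(\frac{s}{2} + \frac{\pi}{4} \right)} + C.
The condition gives C = - \cos{\left(\frac{1}{2} + \frac{\pi}{4} \right)} - \frac{5}{3 e^{3}} + 1 - (- \cos{\left(\frac{1}{2} + \frac{\pi}{4} \right)} - \frac{5}{3 e^{3}}) = 1.
So G(s) = - \frac{5 e^{3 s}}{3} - \sin{\left(\frac{s}{2} + \frac{\pi}{4} \right)} + 1.
Check: d/ds[- \frac{5 e^{3 s}}{3} - \sin{\left(\frac{s}{2} + \frac{\pi}{4} \right)} + 1] = - 5 e^{3 s} - \frac{\cos{\left(\frac{s}{2} + \frac{\pi}{4} \right)}}{2} = G'(s).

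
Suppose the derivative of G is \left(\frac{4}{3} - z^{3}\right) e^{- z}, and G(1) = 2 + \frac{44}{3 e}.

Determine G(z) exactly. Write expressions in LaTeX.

Recognize the product-rule pattern: G'(z) = u'v + uv' with u = z^{3} + 3 z^{2} + 6 z + \frac{14}{3}, v = e^{- z}, so integration by parts undoes it.
A general antiderivative is \frac{\left(3 z^{3} + 9 z^{2} + 18 z + 14\right) e^{- z}}{3} + C.
The condition gives C = 2 + \frac{44}{3 e} - (\frac{44}{3 e}) = 2.
So G(z) = \frac{\left(3 z^{3} + 9 z^{2} + 18 z + 6 e^{z} + 14\right) e^{- z}}{3}.
Check: d/dz[\frac{\left(3 z^{3} + 9 z^{2} + 18 z + 6 e^{z} + 14\right) e^{- z}}{3}] = \frac{\left(4 - 3 z^{3}\right) e^{- z}}{3}, which equals G'(z).

G(z) = \frac{\left(3 z^{3} + 9 z^{2} + 18 z + 6 e^{z} + 14\right) e^{- z}}{3}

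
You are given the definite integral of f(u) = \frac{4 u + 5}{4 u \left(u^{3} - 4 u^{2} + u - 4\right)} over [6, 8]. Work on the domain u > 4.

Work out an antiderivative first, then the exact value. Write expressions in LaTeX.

The denominator factors as 4 u \left(u - 4\right) \left(u^{2} + 1\right); partial fractions split f into directly integrable pieces: \frac{16 u - 21}{68 \left(u^{2} + 1\right)} + \frac{21}{272 \left(u - 4\right)} - \frac{5}{16 u}.
F(u) = \frac{- 85 \log{\left(u \right)} + 21 \log{\left(u - 4 \right)} + 32 \log{\left(u^{2} + 1 \right)} - 84 \operatorname{atan}{\left(u \right)}}{272} is an antiderivative of f.
Check: d/du[\frac{- 85 \log{\left(u \right)} + 21 \log{\left(u - 4 \right)} + 32 \log{\left(u^{2} + 1 \right)} - 84 \operatorname{atan}{\left(u \right)}}{272}] = \frac{4 u + 5}{4 u^{4} - 16 u^{3} + 4 u^{2} - 16 u}, which equals f(u).
F(8) = - \frac{5 \log{\left(8 \right)}}{16} - \frac{21 \operatorname{atan}{\left(8 \right)}}{68} + \frac{21 \log{\left(4 \right)}}{272} + \frac{2 \log{\left(65 \right)}}{17}; F(6) = - \frac{5 \log{\left(6 \right)}}{16} - \frac{21 \operatorname{atan}{\left(6 \right)}}{68} + \frac{21 \log{\left(2 \right)}}{272} + \frac{2 \log{\left(37 \right)}}{17}.
Integral = F(8) - F(6) = - \frac{5 \log{\left(8 \right)}}{16} - \frac{21 \operatorname{atan}{\left(8 \right)}}{68} - \frac{2 \log{\left(37 \right)}}{17} - \frac{21 \log{\left(2 \right)}}{272} + \frac{21 \log{\left(4 \right)}}{272} + \frac{21 \operatorname{atan}{\left(6 \right)}}{68} + \frac{2 \log{\left(65 \right)}}{17} + \frac{5 \log{\left(6 \right)}}{16}.

Antiderivative: F(u) = \frac{- 85 \log{\left(u \right)} + 21 \log{\left(u - 4 \right)} + 32 \log{\left(u^{2} + 1 \right)} - 84 \operatorname{atan}{\left(u \right)}}{272}; value = - \frac{5 \log{\left(8 \right)}}{16} - \frac{21 \operatorname{atan}{\left(8 \right)}}{68} - \frac{2 \log{\left(37 \right)}}{17} - \frac{21 \log{\left(2 \right)}}{272} + \frac{21 \log{\left(4 \right)}}{272} + \frac{21 \operatorname{atan}{\left(6 \right)}}{68} + \frac{2 \log{\left(65 \right)}}{17} + \frac{5 \log{\left(6 \right)}}{16}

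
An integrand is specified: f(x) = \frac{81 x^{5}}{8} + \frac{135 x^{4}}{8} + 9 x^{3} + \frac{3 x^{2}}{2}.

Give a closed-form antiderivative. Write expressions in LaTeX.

An antiderivative is F(x) = \frac{27 x^{6}}{16} + \frac{27 x^{5}}{8} + \frac{9 x^{4}}{4} + \frac{x^{3}}{2}.

f matches the chain-rule pattern g'(h)*h' with inner function h(x) = \frac{3 x^{2}}{2} + x; substituting u = h(x) collapses the integral.
Check: d/dx[\frac{27 x^{6}}{16} + \frac{27 x^{5}}{8} + \frac{9 x^{4}}{4} + \frac{x^{3}}{2}] = \frac{81 x^{5}}{8} + \frac{135 x^{4}}{8} + 9 x^{3} + \frac{3 x^{2}}{2} = f(x).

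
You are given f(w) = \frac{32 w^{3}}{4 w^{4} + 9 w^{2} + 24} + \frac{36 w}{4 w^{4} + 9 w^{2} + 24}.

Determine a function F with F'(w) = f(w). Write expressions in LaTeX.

An antiderivative is F(w) = 2 \log{\left(\frac{2 w^{4}}{3} + \frac{3 w^{2}}{2} + 4 \right)}.

The substitution u = \frac{2 w^{4}}{3} + \frac{3 w^{2}}{2} + 4 works: f is exactly (dF/du)*(du/dw) for that inner function.
Check: d/dw[2 \log{\left(\frac{2 w^{4}}{3} + \frac{3 w^{2}}{2} + 4 \right)}] = \frac{32 w^{3} + 36 w}{4 w^{4} + 9 w^{2} + 24}, which equals f(w).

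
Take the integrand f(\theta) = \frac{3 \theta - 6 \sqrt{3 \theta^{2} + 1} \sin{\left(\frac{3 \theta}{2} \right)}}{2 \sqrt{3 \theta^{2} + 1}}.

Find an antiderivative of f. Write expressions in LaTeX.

An antiderivative is F(\theta) = \frac{\sqrt{3 \theta^{2} + 1} + 4 \cos{\left(\frac{3 \theta}{2} \right)}}{2}.

For F(\theta) to be correct the identity F'(\theta) - f(\theta) = 0 must hold.
Check: d/d\theta[\frac{\sqrt{3 \theta^{2} + 1} + 4 \cos{\left(\frac{3 \theta}{2} \right)}}{2}] = \frac{3 \theta - 6 \sqrt{3 \theta^{2} + 1} \sin{\left(\frac{3 \theta}{2} \right)}}{2 \sqrt{3 \theta^{2} + 1}} = f(\theta).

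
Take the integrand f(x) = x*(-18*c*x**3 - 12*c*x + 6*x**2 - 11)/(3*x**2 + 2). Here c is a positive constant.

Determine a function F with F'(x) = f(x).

An antiderivative is F(x) = -2*c*x**3 + x**2 - 5*log(x**2/2 + 1/3)/2.

Check any antiderivative F(x) by computing F'(x) and comparing it with f(x).
Check: d/dx[-2*c*x**3 + x**2 - 5*log(x**2/2 + 1/3)/2] = (-18*c*x**4 - 12*c*x**2 + 6*x**3 - 11*x)/(3*x**2 + 2), which equals f(x).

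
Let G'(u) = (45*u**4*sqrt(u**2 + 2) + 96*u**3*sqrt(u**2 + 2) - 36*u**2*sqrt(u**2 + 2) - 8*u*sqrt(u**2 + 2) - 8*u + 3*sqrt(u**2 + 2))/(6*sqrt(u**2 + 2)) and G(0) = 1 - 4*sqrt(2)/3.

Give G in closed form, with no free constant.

G(u) = 3*u**5/2 + 4*u**4 - 2*u**3 - 2*u**2/3 + u/2 - 4*sqrt(u**2 + 2)/3 + 1

Since d/du undoes antidifferentiation here, G(u) must give back the stated G'(u).
A general antiderivative is 3*u**5/2 + 4*u**4 - 2*u**3 - 2*u**2/3 + u/2 - 4*sqrt(u**2 + 2)/3 + C.
The condition gives C = 1 - 4*sqrt(2)/3 - (-4*sqrt(2)/3) = 1.
So G(u) = 3*u**5/2 + 4*u**4 - 2*u**3 - 2*u**2/3 + u/2 - 4*sqrt(u**2 + 2)/3 + 1.
Check: d/du[3*u**5/2 + 4*u**4 - 2*u**3 - 2*u**2/3 + u/2 - 4*sqrt(u**2 + 2)/3 + 1] = (45*u**4*sqrt(u**2 + 2) + 96*u**3*sqrt(u**2 + 2) - 36*u**2*sqrt(u**2 + 2) - 8*u*sqrt(u**2 + 2) - 8*u + 3*sqrt(u**2 + 2))/(6*sqrt(u**2 + 2)) = G'(u).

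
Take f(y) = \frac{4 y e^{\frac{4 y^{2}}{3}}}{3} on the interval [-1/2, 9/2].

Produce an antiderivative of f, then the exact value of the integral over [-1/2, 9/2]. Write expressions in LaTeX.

The substitution u = \frac{4 y^{2}}{3} works: f is exactly (dF/du)*(du/dy) for that inner function.
F(y) = \frac{e^{\frac{4 y^{2}}{3}}}{2} is an antiderivative of f.
Check: d/dy[\frac{e^{\frac{4 y^{2}}{3}}}{2}] = \frac{4 y e^{\frac{4 y^{2}}{3}}}{3} = f(y).
F(9/2) = \frac{e^{27}}{2}; F(-1/2) = \frac{e^{\frac{1}{3}}}{2}.
Integral = F(9/2) - F(-1/2) = - \frac{e^{\frac{1}{3}}}{2} + \frac{e^{27}}{2}.

Antiderivative: F(y) = \frac{e^{\frac{4 y^{2}}{3}}}{2}; value = - \frac{e^{\frac{1}{3}}}{2} + \frac{e^{27}}{2}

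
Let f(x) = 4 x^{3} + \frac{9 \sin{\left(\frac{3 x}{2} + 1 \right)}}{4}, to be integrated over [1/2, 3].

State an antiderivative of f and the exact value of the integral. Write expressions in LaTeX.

Integrate term by term and add the pieces.
F(x) = x^{4} - \frac{3 \cos{\left(\frac{3 x}{2} + 1 \right)}}{2} is an antiderivative of f.
Check: d/dx[x^{4} - \frac{3 \cos{\left(\frac{3 x}{2} + 1 \right)}}{2}] = 4 x^{3} + \frac{9 \sin{\left(\frac{3 x}{2} + 1 \right)}}{4} = f(x).
F(3) = 81 - \frac{3 \cos{\left(\frac{11}{2} \right)}}{2}; F(1/2) = \frac{1}{16} - \frac{3 \cos{\left(\frac{7}{4} \right)}}{2}.
Integral = F(3) - F(1/2) = - \frac{3 \cos{\left(\frac{11}{2} \right)}}{2} + \frac{3 \cos{\left(\frac{7}{4} \right)}}{2} + \frac{1295}{16}.

Antiderivative: F(x) = x^{4} - \frac{3 \cos{\left(\frac{3 x}{2} + 1 \right)}}{2}; value = - \frac{3 \cos{\left(\frac{11}{2} \right)}}{2} + \frac{3 \cos{\left(\frac{7}{4} \right)}}{2} + \frac{1295}{16}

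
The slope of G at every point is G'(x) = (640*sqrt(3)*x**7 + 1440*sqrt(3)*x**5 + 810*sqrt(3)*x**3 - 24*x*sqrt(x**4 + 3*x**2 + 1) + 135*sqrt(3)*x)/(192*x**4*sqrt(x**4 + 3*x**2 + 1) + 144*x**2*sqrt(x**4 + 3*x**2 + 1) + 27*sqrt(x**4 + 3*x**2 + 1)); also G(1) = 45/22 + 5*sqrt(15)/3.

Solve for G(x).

G(x) = (80*sqrt(3)*x**2*sqrt(x**4 + 3*x**2 + 1) + 96*x**2 + 30*sqrt(3)*sqrt(x**4 + 3*x**2 + 1) + 39)/(6*(8*x**2 + 3))

Since d/dx undoes antidifferentiation here, G(x) must give back the stated G'(x).
A general antiderivative is 5*sqrt(x**4/3 + x**2 + 1/3) + 1/(4*(4*x**2 + 3/2)) + C.
The condition gives C = 45/22 + 5*sqrt(15)/3 - (1/22 + 5*sqrt(15)/3) = 2.
So G(x) = (80*sqrt(3)*x**2*sqrt(x**4 + 3*x**2 + 1) + 96*x**2 + 30*sqrt(3)*sqrt(x**4 + 3*x**2 + 1) + 39)/(6*(8*x**2 + 3)).
Check: d/dx[(80*sqrt(3)*x**2*sqrt(x**4 + 3*x**2 + 1) + 96*x**2 + 30*sqrt(3)*sqrt(x**4 + 3*x**2 + 1) + 39)/(6*(8*x**2 + 3))] = (640*sqrt(3)*x**7 + 1440*sqrt(3)*x**5 + 810*sqrt(3)*x**3 - 24*x*sqrt(x**4 + 3*x**2 + 1) + 135*sqrt(3)*x)/(192*x**4*sqrt(x**4 + 3*x**2 + 1) + 144*x**2*sqrt(x**4 + 3*x**2 + 1) + 27*sqrt(x**4 + 3*x**2 + 1)) = G'(x).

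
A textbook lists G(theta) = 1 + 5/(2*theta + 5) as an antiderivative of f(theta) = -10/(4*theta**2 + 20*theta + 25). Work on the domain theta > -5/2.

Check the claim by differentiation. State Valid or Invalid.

d/dtheta[G] = -10/(4*theta**2 + 20*theta + 25)
This equals f(theta) exactly, so the claim holds.

Valid - the claim checks out under differentiation.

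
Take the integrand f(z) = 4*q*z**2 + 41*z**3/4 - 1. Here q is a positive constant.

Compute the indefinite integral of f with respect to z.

The integrand splits into summands that can be handled one at a time.
Check: d/dz[4*q*z**3/3 + 41*z**4/16 - z] = 4*q*z**2 + 41*z**3/4 - 1 = f(z).

F(z) = 4*q*z**3/3 + 41*z**4/16 - z + C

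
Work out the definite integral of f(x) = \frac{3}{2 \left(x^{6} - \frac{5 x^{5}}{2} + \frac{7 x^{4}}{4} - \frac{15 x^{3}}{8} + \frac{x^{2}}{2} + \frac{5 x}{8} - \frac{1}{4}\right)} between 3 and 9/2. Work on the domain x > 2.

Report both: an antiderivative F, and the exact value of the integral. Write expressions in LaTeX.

The denominator factors as \left(x - 2\right) \left(2 x - 1\right)^{2} \left(2 x + 1\right) \left(x^{2} + 1\right); partial fractions split f into directly integrable pieces: - \frac{12 x}{25 \left(x^{2} + 1\right)} - \frac{24}{25 \left(2 x + 1\right)} + \frac{136}{75 \left(2 x - 1\right)} - \frac{16}{5 \left(2 x - 1\right)^{2}} + \frac{4}{75 \left(x - 2\right)}.
F(x) = \frac{2 \left(2 \left(2 x - 1\right) \log{\left(x - 2 \right)} + 34 \left(2 x - 1\right) \log{\left(x - \frac{1}{2} \right)} - 18 \left(2 x - 1\right) \log{\left(x + \frac{1}{2} \right)} - 9 \left(2 x - 1\right) \log{\left(x^{2} + 1 \right)} + 60\right)}{75 \left(2 x - 1\right)} is an antiderivative of f.
Check: d/dx[\frac{2 \left(2 \left(2 x - 1\right) \log{\left(x - 2 \right)} + 34 \left(2 x - 1\right) \log{\left(x - \frac{1}{2} \right)} - 18 \left(2 x - 1\right) \log{\left(x + \frac{1}{2} \right)} - 9 \left(2 x - 1\right) \log{\left(x^{2} + 1 \right)} + 60\right)}{75 \left(2 x - 1\right)}] = \frac{12}{8 x^{6} - 20 x^{5} + 14 x^{4} - 15 x^{3} + 4 x^{2} + 5 x - 2}, which equals f(x).
F(9/2) = - \frac{12 \log{\left(5 \right)}}{25} - \frac{6 \log{\left(\frac{85}{4} \right)}}{25} + \frac{4 \log{\left(\frac{5}{2} \right)}}{75} + \frac{1}{5} + \frac{68 \log{\left(4 \right)}}{75}; F(3) = - \frac{12 \log{\left(\frac{7}{2} \right)}}{25} - \frac{6 \log{\left(10 \right)}}{25} + \frac{8}{25} + \frac{68 \log{\left(\frac{5}{2} \right)}}{75}.
Integral = F(9/2) - F(3) = - \frac{64 \log{\left(\frac{5}{2} \right)}}{75} - \frac{12 \log{\left(5 \right)}}{25} - \frac{6 \log{\left(\frac{85}{4} \right)}}{25} - \frac{3}{25} + \frac{6 \log{\left(10 \right)}}{25} + \frac{12 \log{\left(\frac{7}{2} \right)}}{25} + \frac{68 \log{\left(4 \right)}}{75}.

Antiderivative: F(x) = \frac{2 \left(2 \left(2 x - 1\right) \log{\left(x - 2 \right)} + 34 \left(2 x - 1\right) \log{\left(x - \frac{1}{2} \right)} - 18 \left(2 x - 1\right) \log{\left(x + \frac{1}{2} \right)} - 9 \left(2 x - 1\right) \log{\left(x^{2} + 1 \right)} + 60\right)}{75 \left(2 x - 1\right)}; value = - \frac{64 \log{\left(\frac{5}{2} \right)}}{75} - \frac{12 \log{\left(5 \right)}}{25} - \frac{6 \log{\left(\frac{85}{4} \right)}}{25} - \frac{3}{25} + \frac{6 \log{\left(10 \right)}}{25} + \frac{12 \log{\left(\frac{7}{2} \right)}}{25} + \frac{68 \log{\left(4 \right)}}{75}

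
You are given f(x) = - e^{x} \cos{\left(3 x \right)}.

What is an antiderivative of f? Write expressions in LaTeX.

Any candidate F(x) must reproduce f(x) exactly when differentiated.
Check: d/dx[\frac{\left(- 3 \sin{\left(3 x \right)} - \cos{\left(3 x \right)}\right) e^{x}}{10}] = - e^{x} \cos{\left(3 x \right)} = f(x).

An antiderivative is F(x) = \frac{\left(- 3 \sin{\left(3 x \right)} - \cos{\left(3 x \right)}\right) e^{x}}{10}.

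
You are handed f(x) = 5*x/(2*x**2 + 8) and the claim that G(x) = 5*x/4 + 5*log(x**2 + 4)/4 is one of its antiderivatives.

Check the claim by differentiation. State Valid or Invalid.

d/dx[G] = (5*x**2 + 10*x + 20)/(4*x**2 + 16)
d/dx[G] - f(x) = 5/4 != 0.

Invalid: d/dx[G] - f = 5/4, which is not 0.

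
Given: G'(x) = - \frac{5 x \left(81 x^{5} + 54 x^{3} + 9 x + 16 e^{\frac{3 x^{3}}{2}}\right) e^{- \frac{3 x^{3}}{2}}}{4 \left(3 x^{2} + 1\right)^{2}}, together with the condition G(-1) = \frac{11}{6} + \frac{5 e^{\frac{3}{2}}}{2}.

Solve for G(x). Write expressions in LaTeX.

A candidate passes only if d/dx[G] lands on the given G'(x) exactly.
A general antiderivative is \frac{5 e^{- \frac{3 x^{3}}{2}}}{2} + \frac{5}{3 \left(\frac{3 x^{2}}{2} + \frac{1}{2}\right)} + C.
The condition gives C = \frac{11}{6} + \frac{5 e^{\frac{3}{2}}}{2} - (\frac{5}{6} + \frac{5 e^{\frac{3}{2}}}{2}) = 1.
So G(x) = \frac{\left(18 x^{2} e^{\frac{3 x^{3}}{2}} + 45 x^{2} + 26 e^{\frac{3 x^{3}}{2}} + 15\right) e^{- \frac{3 x^{3}}{2}}}{6 \left(3 x^{2} + 1\right)}.
Check: d/dx[\frac{\left(18 x^{2} e^{\frac{3 x^{3}}{2}} + 45 x^{2} + 26 e^{\frac{3 x^{3}}{2}} + 15\right) e^{- \frac{3 x^{3}}{2}}}{6 \left(3 x^{2} + 1\right)}] = \frac{- 405 x^{6} - 270 x^{4} - 45 x^{2} - 80 x e^{\frac{3 x^{3}}{2}}}{36 x^{4} e^{\frac{3 x^{3}}{2}} + 24 x^{2} e^{\frac{3 x^{3}}{2}} + 4 e^{\frac{3 x^{3}}{2}}}, which equals G'(x).

G(x) = \frac{\left(18 x^{2} e^{\frac{3 x^{3}}{2}} + 45 x^{2} + 26 e^{\frac{3 x^{3}}{2}} + 15\right) e^{- \frac{3 x^{3}}{2}}}{6 \left(3 x^{2} + 1\right)}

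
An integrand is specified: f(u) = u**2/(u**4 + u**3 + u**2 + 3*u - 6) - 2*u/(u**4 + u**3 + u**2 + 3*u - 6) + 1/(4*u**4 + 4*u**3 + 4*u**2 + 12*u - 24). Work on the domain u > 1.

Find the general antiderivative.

The denominator factors as 4*(u - 1)*(u + 2)*(u**2 + 3); partial fractions split f into directly integrable pieces: (51*u + 31)/(112*(u**2 + 3)) - 11/(28*(u + 2)) - 1/(16*(u - 1)).
Check: d/du[(-42*log(u - 1) - 264*log(u + 2) + 153*log(u**2 + 3) + 62*sqrt(3)*atan(sqrt(3)*u/3))/672] = (4*u**2 - 8*u + 1)/(4*u**4 + 4*u**3 + 4*u**2 + 12*u - 24), which equals f(u).

F(u) = (-42*log(u - 1) - 264*log(u + 2) + 153*log(u**2 + 3) + 62*sqrt(3)*atan(sqrt(3)*u/3))/672 + C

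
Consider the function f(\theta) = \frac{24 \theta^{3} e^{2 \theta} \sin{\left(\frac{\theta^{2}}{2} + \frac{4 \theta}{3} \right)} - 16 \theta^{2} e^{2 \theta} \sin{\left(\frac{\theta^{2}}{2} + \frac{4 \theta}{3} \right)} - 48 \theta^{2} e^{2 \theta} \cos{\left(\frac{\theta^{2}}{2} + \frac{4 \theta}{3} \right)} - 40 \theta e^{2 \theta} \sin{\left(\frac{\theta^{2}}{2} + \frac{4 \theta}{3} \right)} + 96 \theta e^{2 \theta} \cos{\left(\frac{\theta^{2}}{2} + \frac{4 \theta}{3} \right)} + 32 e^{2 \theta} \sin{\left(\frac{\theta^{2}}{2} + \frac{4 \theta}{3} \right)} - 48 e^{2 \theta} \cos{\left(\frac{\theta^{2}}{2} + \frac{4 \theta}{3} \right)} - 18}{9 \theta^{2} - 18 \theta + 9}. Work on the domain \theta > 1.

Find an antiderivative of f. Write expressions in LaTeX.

An antiderivative is F(\theta) = - \frac{2 \left(4 \theta e^{2 \theta} \cos{\left(\frac{\theta^{2}}{2} + \frac{4 \theta}{3} \right)} - 4 e^{2 \theta} \cos{\left(\frac{\theta^{2}}{2} + \frac{4 \theta}{3} \right)} - 3\right)}{3 \left(\theta - 1\right)}.

Differentiate the proposed F(\theta) back; it has to land on f(\theta) exactly.
Check: d/d\theta[- \frac{2 \left(4 \theta e^{2 \theta} \cos{\left(\frac{\theta^{2}}{2} + \frac{4 \theta}{3} \right)} - 4 e^{2 \theta} \cos{\left(\frac{\theta^{2}}{2} + \frac{4 \theta}{3} \right)} - 3\right)}{3 \left(\theta - 1\right)}] = \frac{24 \theta^{3} e^{2 \theta} \sin{\left(\frac{\theta^{2}}{2} + \frac{4 \theta}{3} \right)} - 16 \theta^{2} e^{2 \theta} \sin{\left(\frac{\theta^{2}}{2} + \frac{4 \theta}{3} \right)} - 48 \theta^{2} e^{2 \theta} \cos{\left(\frac{\theta^{2}}{2} + \frac{4 \theta}{3} \right)} - 40 \theta e^{2 \theta} \sin{\left(\frac{\theta^{2}}{2} + \frac{4 \theta}{3} \right)} + 96 \theta e^{2 \theta} \cos{\left(\frac{\theta^{2}}{2} + \frac{4 \theta}{3} \right)} + 32 e^{2 \theta} \sin{\left(\frac{\theta^{2}}{2} + \frac{4 \theta}{3} \right)} - 48 e^{2 \theta} \cos{\left(\frac{\theta^{2}}{2} + \frac{4 \theta}{3} \right)} - 18}{9 \theta^{2} - 18 \theta + 9} = f(\theta).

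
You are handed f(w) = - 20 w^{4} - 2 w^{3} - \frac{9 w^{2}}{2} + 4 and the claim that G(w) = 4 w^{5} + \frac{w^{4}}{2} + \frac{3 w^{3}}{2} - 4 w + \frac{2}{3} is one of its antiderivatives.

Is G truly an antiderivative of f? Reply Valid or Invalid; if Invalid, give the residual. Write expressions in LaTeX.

Invalid: d/dw[G] - f = 40 w^{4} + 4 w^{3} + 9 w^{2} - 8, which is not 0.

d/dw[G] = 20 w^{4} + 2 w^{3} + \frac{9 w^{2}}{2} - 4
d/dw[G] - f(w) = 40 w^{4} + 4 w^{3} + 9 w^{2} - 8 != 0.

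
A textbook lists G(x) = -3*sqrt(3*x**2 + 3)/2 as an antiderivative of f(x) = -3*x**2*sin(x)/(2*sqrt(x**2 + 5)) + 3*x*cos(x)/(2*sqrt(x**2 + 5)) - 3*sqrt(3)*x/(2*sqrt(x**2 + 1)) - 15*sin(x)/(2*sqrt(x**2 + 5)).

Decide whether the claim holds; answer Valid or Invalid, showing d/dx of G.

d/dx[G] = -3*sqrt(3)*x/(2*sqrt(x**2 + 1))
d/dx[G] - f(x) = (3*x**2*sin(x) - 3*x*cos(x) + 15*sin(x))/(2*sqrt(x**2 + 5)) != 0.

Invalid: d/dx[G] - f = (3*x**2*sin(x) - 3*x*cos(x) + 15*sin(x))/(2*sqrt(x**2 + 5)), which is not 0.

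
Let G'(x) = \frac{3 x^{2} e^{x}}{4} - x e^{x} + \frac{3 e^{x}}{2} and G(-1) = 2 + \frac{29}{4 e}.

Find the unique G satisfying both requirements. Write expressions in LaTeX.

G(x) = \frac{\left(3 x^{2} - 10 x + 16\right) e^{x} + 8}{4}

G'(x) has the shape u'v + uv' for u = \frac{3 x^{2}}{4} - \frac{5 x}{2} + 4 and v = e^{x} — it is the derivative of the product u*v.
A general antiderivative is \frac{\left(3 x^{2} - 10 x + 16\right) e^{x}}{4} + C.
The condition gives C = 2 + \frac{29}{4 e} - (\frac{29}{4 e}) = 2.
So G(x) = \frac{\left(3 x^{2} - 10 x + 16\right) e^{x} + 8}{4}.
Check: d/dx[\frac{\left(3 x^{2} - 10 x + 16\right) e^{x} + 8}{4}] = \frac{3 x^{2} e^{x}}{4} - x e^{x} + \frac{3 e^{x}}{2} = G'(x).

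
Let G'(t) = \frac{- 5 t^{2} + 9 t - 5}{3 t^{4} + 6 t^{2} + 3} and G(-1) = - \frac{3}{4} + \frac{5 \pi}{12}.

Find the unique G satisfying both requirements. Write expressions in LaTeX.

G(t) = \frac{- 10 t^{2} \operatorname{atan}{\left(t \right)} - 10 \operatorname{atan}{\left(t \right)} - 9}{6 t^{2} + 6}

Whatever form G(t) takes, its d/dt must return the stated G'(t).
A general antiderivative is - \frac{5 \operatorname{atan}{\left(t \right)}}{3} - \frac{3}{2 t^{2} + 2} + C.
The condition gives C = - \frac{3}{4} + \frac{5 \pi}{12} - (- \frac{3}{4} + \frac{5 \pi}{12}) = 0.
So G(t) = \frac{- 10 t^{2} \operatorname{atan}{\left(t \right)} - 10 \operatorname{atan}{\left(t \right)} - 9}{6 t^{2} + 6}.
Check: d/dt[\frac{- 10 t^{2} \operatorname{atan}{\left(t \right)} - 10 \operatorname{atan}{\left(t \right)} - 9}{6 t^{2} + 6}] = \frac{- 5 t^{2} + 9 t - 5}{3 t^{4} + 6 t^{2} + 3} = G'(t).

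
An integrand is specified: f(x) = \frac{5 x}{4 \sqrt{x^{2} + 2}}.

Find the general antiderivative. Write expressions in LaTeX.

f matches the chain-rule pattern g'(h)*h' with inner function h(x) = x^{2} + 2; substituting u = h(x) collapses the integral.
Check: d/dx[\frac{5 \sqrt{x^{2} + 2}}{4}] = \frac{5 x}{4 \sqrt{x^{2} + 2}} = f(x).

F(x) = \frac{5 \sqrt{x^{2} + 2}}{4} + C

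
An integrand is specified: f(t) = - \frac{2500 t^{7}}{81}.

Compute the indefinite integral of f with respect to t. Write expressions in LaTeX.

F(t) = - \frac{625 t^{8}}{162} + C

A candidate is checked by its d/dt: the result must match f(t).
Check: d/dt[- \frac{625 t^{8}}{162}] = - \frac{2500 t^{7}}{81} = f(t).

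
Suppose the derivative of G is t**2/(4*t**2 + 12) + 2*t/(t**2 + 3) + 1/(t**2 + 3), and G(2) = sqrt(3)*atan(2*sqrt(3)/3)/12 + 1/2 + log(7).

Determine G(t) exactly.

G(t) = (3*t + 12*log(t**2 + 3) + sqrt(3)*atan(sqrt(3)*t/3))/12

The integrand splits into summands that can be handled one at a time.
A general antiderivative is t/4 + log(t**2 + 3) + sqrt(3)*atan(sqrt(3)*t/3)/12 + C.
The condition gives C = sqrt(3)*atan(2*sqrt(3)/3)/12 + 1/2 + log(7) - (sqrt(3)*atan(2*sqrt(3)/3)/12 + 1/2 + log(7)) = 0.
So G(t) = (3*t + 12*log(t**2 + 3) + sqrt(3)*atan(sqrt(3)*t/3))/12.
Check: d/dt[(3*t + 12*log(t**2 + 3) + sqrt(3)*atan(sqrt(3)*t/3))/12] = (t**2 + 8*t + 4)/(4*t**2 + 12), which equals G'(t).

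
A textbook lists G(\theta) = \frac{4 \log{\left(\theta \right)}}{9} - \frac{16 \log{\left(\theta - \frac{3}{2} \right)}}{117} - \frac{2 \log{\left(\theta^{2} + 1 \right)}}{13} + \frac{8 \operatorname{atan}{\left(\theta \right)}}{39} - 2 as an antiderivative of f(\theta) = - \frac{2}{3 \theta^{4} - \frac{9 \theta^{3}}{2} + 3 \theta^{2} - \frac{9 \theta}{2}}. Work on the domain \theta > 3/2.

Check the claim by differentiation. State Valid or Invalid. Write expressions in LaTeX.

d/d\theta[G] = - \frac{4}{6 \theta^{4} - 9 \theta^{3} + 6 \theta^{2} - 9 \theta}
This equals f(\theta) exactly, so the claim holds.

Valid: G'(\theta) = f(\theta).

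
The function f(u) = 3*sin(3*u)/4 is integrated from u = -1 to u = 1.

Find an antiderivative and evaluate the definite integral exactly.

Any candidate F(u) must reproduce f(u) exactly when differentiated.
F(u) = -cos(3*u)/4 is an antiderivative of f.
Check: d/du[-cos(3*u)/4] = 3*sin(3*u)/4 = f(u).
F(1) = -cos(3)/4; F(-1) = -cos(3)/4.
Integral = F(1) - F(-1) = 0.

Antiderivative: F(u) = -cos(3*u)/4; value = 0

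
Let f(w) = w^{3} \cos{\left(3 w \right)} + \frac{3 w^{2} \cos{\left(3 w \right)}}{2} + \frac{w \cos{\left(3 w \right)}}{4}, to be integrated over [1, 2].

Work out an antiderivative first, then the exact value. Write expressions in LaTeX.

Antiderivative: F(w) = \frac{36 w^{3} \sin{\left(3 w \right)} + 54 w^{2} \sin{\left(3 w \right)} + 36 w^{2} \cos{\left(3 w \right)} - 15 w \sin{\left(3 w \right)} + 36 w \cos{\left(3 w \right)} - 12 \sin{\left(3 w \right)} - 5 \cos{\left(3 w \right)}}{108}; value = \frac{77 \sin{\left(6 \right)}}{18} - \frac{7 \sin{\left(3 \right)}}{12} - \frac{67 \cos{\left(3 \right)}}{108} + \frac{211 \cos{\left(6 \right)}}{108}

The integrand splits into summands that can be handled one at a time.
F(w) = \frac{36 w^{3} \sin{\left(3 w \right)} + 54 w^{2} \sin{\left(3 w \right)} + 36 w^{2} \cos{\left(3 w \right)} - 15 w \sin{\left(3 w \right)} + 36 w \cos{\left(3 w \right)} - 12 \sin{\left(3 w \right)} - 5 \cos{\left(3 w \right)}}{108} is an antiderivative of f.
Check: d/dw[\frac{36 w^{3} \sin{\left(3 w \right)} + 54 w^{2} \sin{\left(3 w \right)} + 36 w^{2} \cos{\left(3 w \right)} - 15 w \sin{\left(3 w \right)} + 36 w \cos{\left(3 w \right)} - 12 \sin{\left(3 w \right)} - 5 \cos{\left(3 w \right)}}{108}] = w^{3} \cos{\left(3 w \right)} + \frac{3 w^{2} \cos{\left(3 w \right)}}{2} + \frac{w \cos{\left(3 w \right)}}{4} = f(w).
F(2) = \frac{77 \sin{\left(6 \right)}}{18} + \frac{211 \cos{\left(6 \right)}}{108}; F(1) = \frac{67 \cos{\left(3 \right)}}{108} + \frac{7 \sin{\left(3 \right)}}{12}.
Integral = F(2) - F(1) = \frac{77 \sin{\left(6 \right)}}{18} - \frac{7 \sin{\left(3 \right)}}{12} - \frac{67 \cos{\left(3 \right)}}{108} + \frac{211 \cos{\left(6 \right)}}{108}.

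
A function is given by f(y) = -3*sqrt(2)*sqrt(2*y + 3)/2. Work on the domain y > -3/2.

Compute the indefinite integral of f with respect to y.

F(y) = -2*(y + 3/2)**(3/2) + C

Whatever form F(y) takes, F'(y) = f(y) is non-negotiable.
Check: d/dy[-2*(y + 3/2)**(3/2)] = -3*sqrt(2)*sqrt(2*y + 3)/2 = f(y).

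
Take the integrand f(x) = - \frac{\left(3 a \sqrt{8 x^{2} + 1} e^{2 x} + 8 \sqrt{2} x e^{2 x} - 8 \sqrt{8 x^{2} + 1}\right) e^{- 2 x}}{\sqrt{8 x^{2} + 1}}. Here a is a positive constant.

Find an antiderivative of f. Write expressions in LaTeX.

For F(x) to be correct the identity F'(x) - f(x) = 0 must hold.
Check: d/dx[- 3 a x - 2 \sqrt{4 x^{2} + \frac{1}{2}} - 4 e^{- 2 x}] = \frac{\left(- 3 a \sqrt{8 x^{2} + 1} e^{2 x} - 8 \sqrt{2} x e^{2 x} + 8 \sqrt{8 x^{2} + 1}\right) e^{- 2 x}}{\sqrt{8 x^{2} + 1}}, which equals f(x).

An antiderivative is F(x) = - 3 a x - 2 \sqrt{4 x^{2} + \frac{1}{2}} - 4 e^{- 2 x}.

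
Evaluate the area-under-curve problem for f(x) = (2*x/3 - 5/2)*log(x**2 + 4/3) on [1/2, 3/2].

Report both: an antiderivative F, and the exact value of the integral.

A first test for any F(x): its x-derivative must equal f(x) identically.
F(x) = -x**2/3 + 5*x + (x**2/3 - 5*x/2)*log(x**2 + 4/3) + 4*log(x**2 + 4/3)/9 - 10*sqrt(3)*atan(sqrt(3)*x/2)/3 is an antiderivative of f.
Check: d/dx[-x**2/3 + 5*x + (x**2/3 - 5*x/2)*log(x**2 + 4/3) + 4*log(x**2 + 4/3)/9 - 10*sqrt(3)*atan(sqrt(3)*x/2)/3] = 2*x*log(x**2 + 4/3)/3 - 5*log(x**2 + 4/3)/2, which equals f(x).
F(3/2) = -10*sqrt(3)*atan(3*sqrt(3)/4)/3 - 23*log(43/12)/9 + 27/4; F(1/2) = -10*sqrt(3)*atan(sqrt(3)/4)/3 - 13*log(19/12)/18 + 29/12.
Integral = F(3/2) - F(1/2) = -10*sqrt(3)*atan(3*sqrt(3)/4)/3 - 23*log(43/12)/9 + 13*log(19/12)/18 + 10*sqrt(3)*atan(sqrt(3)/4)/3 + 13/3.

Antiderivative: F(x) = -x**2/3 + 5*x + (x**2/3 - 5*x/2)*log(x**2 + 4/3) + 4*log(x**2 + 4/3)/9 - 10*sqrt(3)*atan(sqrt(3)*x/2)/3; value = -10*sqrt(3)*atan(3*sqrt(3)/4)/3 - 23*log(43/12)/9 + 13*log(19/12)/18 + 10*sqrt(3)*atan(sqrt(3)/4)/3 + 13/3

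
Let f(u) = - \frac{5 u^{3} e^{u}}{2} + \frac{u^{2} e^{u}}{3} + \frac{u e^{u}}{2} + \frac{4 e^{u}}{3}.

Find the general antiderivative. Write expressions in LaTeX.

f has the shape v'r + vr' for v = - \frac{5 u^{3}}{2} + \frac{47 u^{2}}{6} - \frac{91 u}{6} + \frac{33}{2} and r = e^{u} — it is the derivative of the product v*r.
Check: d/du[\frac{\left(- 15 u^{3} + 47 u^{2} - 91 u + 99\right) e^{u}}{6}] = - \frac{5 u^{3} e^{u}}{2} + \frac{u^{2} e^{u}}{3} + \frac{u e^{u}}{2} + \frac{4 e^{u}}{3} = f(u).

F(u) = \frac{\left(- 15 u^{3} + 47 u^{2} - 91 u + 99\right) e^{u}}{6} + C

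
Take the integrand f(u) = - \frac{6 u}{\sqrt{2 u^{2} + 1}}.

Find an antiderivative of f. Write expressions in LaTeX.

An antiderivative is F(u) = - 3 \sqrt{2 u^{2} + 1}.

f matches the chain-rule pattern g'(h)*h' with inner function h(u) = 2 u^{2} + 1; substituting w = h(u) collapses the integral.
Check: d/du[- 3 \sqrt{2 u^{2} + 1}] = - \frac{6 u}{\sqrt{2 u^{2} + 1}} = f(u).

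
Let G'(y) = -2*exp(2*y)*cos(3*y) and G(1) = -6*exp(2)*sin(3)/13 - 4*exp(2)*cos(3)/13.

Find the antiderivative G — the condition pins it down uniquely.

For G(y) to be correct, d/dy[G] must agree with the stated G'(y) identically.
A general antiderivative is -6*exp(2*y)*sin(3*y)/13 - 4*exp(2*y)*cos(3*y)/13 + C.
The condition gives C = -6*exp(2)*sin(3)/13 - 4*exp(2)*cos(3)/13 - (-6*exp(2)*sin(3)/13 - 4*exp(2)*cos(3)/13) = 0.
So G(y) = -6*exp(2*y)*sin(3*y)/13 - 4*exp(2*y)*cos(3*y)/13.
Check: d/dy[-6*exp(2*y)*sin(3*y)/13 - 4*exp(2*y)*cos(3*y)/13] = -2*exp(2*y)*cos(3*y) = G'(y).

G(y) = -6*exp(2*y)*sin(3*y)/13 - 4*exp(2*y)*cos(3*y)/13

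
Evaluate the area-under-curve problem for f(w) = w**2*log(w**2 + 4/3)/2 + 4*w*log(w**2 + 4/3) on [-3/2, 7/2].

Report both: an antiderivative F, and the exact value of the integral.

Integrate term by term and add the pieces.
F(w) = (9*w**3*log(w**2 + 4/3) - 6*w**3 + 108*w**2*log(w**2 + 4/3) - 108*w**2 + 24*w + 144*log(w**2 + 4/3) - 16*sqrt(3)*atan(sqrt(3)*w/2))/54 is an antiderivative of f.
Check: d/dw[(9*w**3*log(w**2 + 4/3) - 6*w**3 + 108*w**2*log(w**2 + 4/3) - 108*w**2 + 24*w + 144*log(w**2 + 4/3) - 16*sqrt(3)*atan(sqrt(3)*w/2))/54] = w**2*log(w**2 + 4/3)/2 + 4*w*log(w**2 + 4/3) = f(w).
F(7/2) = -665/24 - 8*sqrt(3)*atan(7*sqrt(3)/4)/27 + 549*log(163/12)/16; F(-3/2) = -115/24 + 8*sqrt(3)*atan(3*sqrt(3)/4)/27 + 317*log(43/12)/48.
Integral = F(7/2) - F(-3/2) = -275/12 - 317*log(43/12)/48 - 8*sqrt(3)*atan(7*sqrt(3)/4)/27 - 8*sqrt(3)*atan(3*sqrt(3)/4)/27 + 549*log(163/12)/16.

Antiderivative: F(w) = (9*w**3*log(w**2 + 4/3) - 6*w**3 + 108*w**2*log(w**2 + 4/3) - 108*w**2 + 24*w + 144*log(w**2 + 4/3) - 16*sqrt(3)*atan(sqrt(3)*w/2))/54; value = -275/12 - 317*log(43/12)/48 - 8*sqrt(3)*atan(7*sqrt(3)/4)/27 - 8*sqrt(3)*atan(3*sqrt(3)/4)/27 + 549*log(163/12)/16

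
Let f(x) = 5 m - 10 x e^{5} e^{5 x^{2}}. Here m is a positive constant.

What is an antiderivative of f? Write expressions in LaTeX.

Any candidate F(x) must reproduce f(x) exactly when differentiated.
Check: d/dx[5 m x - e^{5 x^{2} + 5}] = 5 m - 10 x e^{5} e^{5 x^{2}} = f(x).

An antiderivative is F(x) = 5 m x - e^{5 x^{2} + 5}.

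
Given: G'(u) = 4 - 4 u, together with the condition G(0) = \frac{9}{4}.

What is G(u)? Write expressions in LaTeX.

Differentiate the proposed G(u) back; it has to land on the given G'(u).
A general antiderivative is - 2 u^{2} + 4 u + \frac{1}{4} + C.
The condition gives C = \frac{9}{4} - (\frac{1}{4}) = 2.
So G(u) = - 2 u^{2} + 4 u + \frac{9}{4}.
Check: d/du[- 2 u^{2} + 4 u + \frac{9}{4}] = 4 - 4 u = G'(u).

G(u) = - 2 u^{2} + 4 u + \frac{9}{4}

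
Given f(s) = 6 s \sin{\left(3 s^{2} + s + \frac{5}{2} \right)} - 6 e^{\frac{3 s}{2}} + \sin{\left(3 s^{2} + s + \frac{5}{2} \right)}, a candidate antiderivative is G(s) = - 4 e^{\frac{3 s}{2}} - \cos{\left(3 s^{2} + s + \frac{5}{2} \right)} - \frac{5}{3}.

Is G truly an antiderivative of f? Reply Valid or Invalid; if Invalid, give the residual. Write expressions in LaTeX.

d/ds[G] = 6 s \sin{\left(3 s^{2} + s + \frac{5}{2} \right)} - 6 e^{\frac{3 s}{2}} + \sin{\left(3 s^{2} + s + \frac{5}{2} \right)}
This equals f(s) exactly, so the claim holds.

Valid. The derivative of G reproduces f.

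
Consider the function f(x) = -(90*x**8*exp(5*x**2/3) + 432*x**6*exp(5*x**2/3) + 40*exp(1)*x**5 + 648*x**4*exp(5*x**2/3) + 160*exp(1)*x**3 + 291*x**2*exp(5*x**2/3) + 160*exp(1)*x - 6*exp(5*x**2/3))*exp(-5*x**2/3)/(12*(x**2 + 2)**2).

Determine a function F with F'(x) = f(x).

Check any antiderivative F(x) by computing F'(x) and comparing it with f(x).
Check: d/dx[(-6*x**7*exp(-1)*exp(5*x**2/3) - 20*x**5*exp(-1)*exp(5*x**2/3) - 16*x**3*exp(-1)*exp(5*x**2/3) + 2*x**2*exp(-1)*exp(5*x**2/3) + 4*x**2 + x*exp(-1)*exp(5*x**2/3) + 4*exp(-1)*exp(5*x**2/3) + 8)/(4*x**2*exp(-1)*exp(5*x**2/3) + 8*exp(-1)*exp(5*x**2/3))] = (-90*x**8*exp(5*x**2/3) - 432*x**6*exp(5*x**2/3) - 40*exp(1)*x**5 - 648*x**4*exp(5*x**2/3) - 160*exp(1)*x**3 - 291*x**2*exp(5*x**2/3) - 160*exp(1)*x + 6*exp(5*x**2/3))/(12*x**4*exp(5*x**2/3) + 48*x**2*exp(5*x**2/3) + 48*exp(5*x**2/3)), which equals f(x).

An antiderivative is F(x) = (-6*x**7*exp(-1)*exp(5*x**2/3) - 20*x**5*exp(-1)*exp(5*x**2/3) - 16*x**3*exp(-1)*exp(5*x**2/3) + 2*x**2*exp(-1)*exp(5*x**2/3) + 4*x**2 + x*exp(-1)*exp(5*x**2/3) + 4*exp(-1)*exp(5*x**2/3) + 8)/(4*x**2*exp(-1)*exp(5*x**2/3) + 8*exp(-1)*exp(5*x**2/3)).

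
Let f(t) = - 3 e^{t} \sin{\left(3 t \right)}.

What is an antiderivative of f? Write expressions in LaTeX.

An antiderivative is F(t) = - \frac{3 e^{t} \sin{\left(3 t \right)}}{10} + \frac{9 e^{t} \cos{\left(3 t \right)}}{10}.

Any candidate F(t) must reproduce f(t) exactly when differentiated.
Check: d/dt[- \frac{3 e^{t} \sin{\left(3 t \right)}}{10} + \frac{9 e^{t} \cos{\left(3 t \right)}}{10}] = - 3 e^{t} \sin{\left(3 t \right)} = f(t).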